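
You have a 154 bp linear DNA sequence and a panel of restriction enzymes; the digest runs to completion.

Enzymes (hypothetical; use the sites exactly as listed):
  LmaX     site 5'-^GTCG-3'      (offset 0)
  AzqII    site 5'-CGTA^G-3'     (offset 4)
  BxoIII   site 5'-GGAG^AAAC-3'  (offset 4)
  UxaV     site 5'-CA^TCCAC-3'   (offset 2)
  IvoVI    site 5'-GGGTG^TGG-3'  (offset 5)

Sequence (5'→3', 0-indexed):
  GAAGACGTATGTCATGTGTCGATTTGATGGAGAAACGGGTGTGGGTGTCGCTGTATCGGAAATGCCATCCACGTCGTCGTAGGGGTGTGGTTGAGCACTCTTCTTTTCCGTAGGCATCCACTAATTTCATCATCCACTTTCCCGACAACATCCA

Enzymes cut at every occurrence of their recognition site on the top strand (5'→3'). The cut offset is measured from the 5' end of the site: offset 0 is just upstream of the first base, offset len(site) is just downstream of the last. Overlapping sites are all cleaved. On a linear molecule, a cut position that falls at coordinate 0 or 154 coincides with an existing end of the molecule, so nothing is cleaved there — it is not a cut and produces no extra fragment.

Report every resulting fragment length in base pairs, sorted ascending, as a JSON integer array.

[3,4,5,5,6,6,9,15,16,17,21,22,25]

Scan for sites:
  LmaX (GTCG, off=0): starts [17, 46, 72, 75] → cuts [17, 46, 72, 75]
  AzqII (CGTAG, off=4): starts [77, 108] → cuts [81, 112]
  BxoIII (GGAGAAAC, off=4): starts [28] → cuts [32]
  UxaV (CATCCAC, off=2): starts [65, 114, 130] → cuts [67, 116, 132]
  IvoVI (GGGTGTGG, off=5): starts [36, 82] → cuts [41, 87]

All cut coordinates (distinct, sorted): [17, 32, 41, 46, 67, 72, 75, 81, 87, 112, 116, 132]

Fragment lengths:
  [0,17): 17 bp
  [17,32): 15 bp
  [32,41): 9 bp
  [41,46): 5 bp
  [46,67): 21 bp
  [67,72): 5 bp
  [72,75): 3 bp
  [75,81): 6 bp
  [81,87): 6 bp
  [87,112): 25 bp
  [112,116): 4 bp
  [116,132): 16 bp
  [132,154): 22 bp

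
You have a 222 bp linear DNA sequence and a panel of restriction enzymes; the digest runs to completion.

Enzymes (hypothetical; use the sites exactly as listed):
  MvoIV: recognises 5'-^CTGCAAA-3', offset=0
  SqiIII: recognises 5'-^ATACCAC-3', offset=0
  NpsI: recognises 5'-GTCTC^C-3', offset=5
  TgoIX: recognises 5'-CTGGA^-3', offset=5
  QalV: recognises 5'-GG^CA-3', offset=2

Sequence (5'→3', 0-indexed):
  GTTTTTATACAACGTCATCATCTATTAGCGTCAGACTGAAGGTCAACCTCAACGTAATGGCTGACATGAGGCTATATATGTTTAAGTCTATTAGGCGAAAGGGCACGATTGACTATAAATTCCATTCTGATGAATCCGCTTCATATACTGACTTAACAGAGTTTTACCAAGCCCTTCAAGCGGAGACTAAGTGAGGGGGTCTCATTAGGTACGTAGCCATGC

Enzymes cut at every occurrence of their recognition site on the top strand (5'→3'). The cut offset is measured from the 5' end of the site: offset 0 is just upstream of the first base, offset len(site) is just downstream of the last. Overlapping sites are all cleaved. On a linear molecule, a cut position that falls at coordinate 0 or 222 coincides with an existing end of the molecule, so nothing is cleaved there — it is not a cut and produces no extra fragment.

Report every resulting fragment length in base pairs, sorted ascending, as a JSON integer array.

Scan for sites:
  MvoIV (CTGCAAA, off=0): no sites
  SqiIII (ATACCAC, off=0): no sites
  NpsI (GTCTCC, off=5): no sites
  TgoIX (CTGGA, off=5): no sites
  QalV (GGCA, off=2): starts [101] → cuts [103]

All cut coordinates (distinct, sorted): [103]

Fragment lengths:
  [0,103): 103 bp
  [103,222): 119 bp

[103,119]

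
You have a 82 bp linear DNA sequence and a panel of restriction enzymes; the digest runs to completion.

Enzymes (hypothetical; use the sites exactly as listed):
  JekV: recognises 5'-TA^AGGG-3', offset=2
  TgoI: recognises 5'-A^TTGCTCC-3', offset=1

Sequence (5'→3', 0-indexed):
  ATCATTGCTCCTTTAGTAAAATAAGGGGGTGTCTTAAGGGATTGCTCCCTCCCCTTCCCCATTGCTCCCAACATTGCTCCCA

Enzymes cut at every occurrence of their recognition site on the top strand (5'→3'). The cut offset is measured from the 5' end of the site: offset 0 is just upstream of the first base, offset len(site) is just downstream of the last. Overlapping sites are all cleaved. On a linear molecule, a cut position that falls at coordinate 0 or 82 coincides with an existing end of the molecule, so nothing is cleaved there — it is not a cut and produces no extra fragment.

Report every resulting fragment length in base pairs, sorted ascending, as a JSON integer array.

Scan for sites:
  JekV (TAAGGG, off=2): starts [21, 34] → cuts [23, 36]
  TgoI (ATTGCTCC, off=1): starts [3, 40, 60, 72] → cuts [4, 41, 61, 73]

All cut coordinates (distinct, sorted): [4, 23, 36, 41, 61, 73]

Fragments:
  [0,4): 4 bp
  [4,23): 19 bp
  [23,36): 13 bp
  [36,41): 5 bp
  [41,61): 20 bp
  [61,73): 12 bp
  [73,82): 9 bp

[4,5,9,12,13,19,20]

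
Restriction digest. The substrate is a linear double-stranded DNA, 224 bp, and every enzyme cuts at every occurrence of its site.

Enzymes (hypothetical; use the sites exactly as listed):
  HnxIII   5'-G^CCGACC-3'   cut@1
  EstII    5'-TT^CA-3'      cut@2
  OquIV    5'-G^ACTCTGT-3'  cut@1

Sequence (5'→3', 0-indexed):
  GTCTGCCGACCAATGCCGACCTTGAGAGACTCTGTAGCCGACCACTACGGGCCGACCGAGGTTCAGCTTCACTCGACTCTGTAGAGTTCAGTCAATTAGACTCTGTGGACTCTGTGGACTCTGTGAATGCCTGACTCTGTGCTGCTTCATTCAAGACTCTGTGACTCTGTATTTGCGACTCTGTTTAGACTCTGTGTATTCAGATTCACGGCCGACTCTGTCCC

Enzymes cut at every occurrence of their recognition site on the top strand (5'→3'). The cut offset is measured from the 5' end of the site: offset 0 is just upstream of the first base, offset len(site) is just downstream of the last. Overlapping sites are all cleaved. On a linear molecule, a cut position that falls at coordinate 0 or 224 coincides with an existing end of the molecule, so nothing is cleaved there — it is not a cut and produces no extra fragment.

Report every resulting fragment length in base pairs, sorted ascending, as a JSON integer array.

Per-enzyme occurrences:
  HnxIII GCCGACC/1: at [4, 14, 36, 50] ⇒ [5, 15, 37, 51]
  EstII TTCA/2: at [61, 67, 86, 145, 149, 198, 204] ⇒ [63, 69, 88, 147, 151, 200, 206]
  OquIV GACTCTGT/1: at [27, 74, 98, 107, 116, 132, 154, 162, 176, 187, 213] ⇒ [28, 75, 99, 108, 117, 133, 155, 163, 177, 188, 214]

Pooled cuts: [5, 15, 28, 37, 51, 63, 69, 75, 88, 99, 108, 117, 133, 147, 151, 155, 163, 177, 188, 200, 206, 214]

Fragments:
  [0,5): 5 bp
  [5,15): 10 bp
  [15,28): 13 bp
  [28,37): 9 bp
  [37,51): 14 bp
  [51,63): 12 bp
  [63,69): 6 bp
  [69,75): 6 bp
  [75,88): 13 bp
  [88,99): 11 bp
  [99,108): 9 bp
  [108,117): 9 bp
  [117,133): 16 bp
  [133,147): 14 bp
  [147,151): 4 bp
  [151,155): 4 bp
  [155,163): 8 bp
  [163,177): 14 bp
  [177,188): 11 bp
  [188,200): 12 bp
  [200,206): 6 bp
  [206,214): 8 bp
  [214,224): 10 bp

[4,4,5,6,6,6,8,8,9,9,9,10,10,11,11,12,12,13,13,14,14,14,16]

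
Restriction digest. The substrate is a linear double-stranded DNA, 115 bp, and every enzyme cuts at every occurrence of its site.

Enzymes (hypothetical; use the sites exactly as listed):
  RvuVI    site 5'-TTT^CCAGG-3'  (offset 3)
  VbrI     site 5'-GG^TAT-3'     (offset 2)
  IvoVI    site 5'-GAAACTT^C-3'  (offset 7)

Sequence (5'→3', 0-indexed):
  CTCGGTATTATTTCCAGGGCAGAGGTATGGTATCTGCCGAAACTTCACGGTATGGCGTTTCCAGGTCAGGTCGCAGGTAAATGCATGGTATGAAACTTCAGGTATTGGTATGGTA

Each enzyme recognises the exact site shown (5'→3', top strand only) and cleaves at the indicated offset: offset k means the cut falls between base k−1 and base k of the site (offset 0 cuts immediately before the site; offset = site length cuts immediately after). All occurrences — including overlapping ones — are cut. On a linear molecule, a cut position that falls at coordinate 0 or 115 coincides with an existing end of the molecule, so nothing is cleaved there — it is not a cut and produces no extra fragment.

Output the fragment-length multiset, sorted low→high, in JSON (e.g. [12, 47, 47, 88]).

[4,5,5,5,6,7,8,10,10,12,15,28]

Scan for sites:
  RvuVI TTTCCAGG/3: at [10, 57] ⇒ [13, 60]
  VbrI GGTAT/2: at [3, 23, 28, 48, 86, 100, 106] ⇒ [5, 25, 30, 50, 88, 102, 108]
  IvoVI GAAACTTC/7: at [38, 91] ⇒ [45, 98]

Pooled cuts: [5, 13, 25, 30, 45, 50, 60, 88, 98, 102, 108]

Fragments:
  [0,5): 5 bp
  [5,13): 8 bp
  [13,25): 12 bp
  [25,30): 5 bp
  [30,45): 15 bp
  [45,50): 5 bp
  [50,60): 10 bp
  [60,88): 28 bp
  [88,98): 10 bp
  [98,102): 4 bp
  [102,108): 6 bp
  [108,115): 7 bp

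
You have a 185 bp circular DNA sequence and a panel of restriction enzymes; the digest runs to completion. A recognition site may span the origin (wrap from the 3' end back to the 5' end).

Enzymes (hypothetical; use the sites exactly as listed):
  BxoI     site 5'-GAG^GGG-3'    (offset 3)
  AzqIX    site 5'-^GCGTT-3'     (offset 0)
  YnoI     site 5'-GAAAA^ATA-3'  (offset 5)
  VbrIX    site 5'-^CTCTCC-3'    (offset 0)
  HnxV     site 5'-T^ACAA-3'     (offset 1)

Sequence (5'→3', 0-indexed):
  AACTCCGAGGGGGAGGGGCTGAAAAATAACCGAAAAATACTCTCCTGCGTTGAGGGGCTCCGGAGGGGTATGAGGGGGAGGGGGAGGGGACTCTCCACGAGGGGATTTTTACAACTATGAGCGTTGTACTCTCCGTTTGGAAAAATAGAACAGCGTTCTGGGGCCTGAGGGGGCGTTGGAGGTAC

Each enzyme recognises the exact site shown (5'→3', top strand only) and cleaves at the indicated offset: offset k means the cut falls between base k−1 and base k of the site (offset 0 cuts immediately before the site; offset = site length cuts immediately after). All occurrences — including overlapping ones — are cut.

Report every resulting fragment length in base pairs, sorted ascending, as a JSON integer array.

Scan for sites:
  BxoI GAGGGG/3: at [6, 12, 51, 62, 71, 77, 83, 98, 166] ⇒ [9, 15, 54, 65, 74, 80, 86, 101, 169]
  AzqIX GCGTT/0: at [46, 120, 152, 172] ⇒ [46, 120, 152, 172]
  YnoI GAAAAATA/5: at [20, 31, 139] ⇒ [25, 36, 144]
  VbrIX CTCTCC/0: at [39, 90, 128] ⇒ [39, 90, 128]
  HnxV TACAA/1: at [109, 182] ⇒ [110, 183]

Pooled cuts: [9, 15, 25, 36, 39, 46, 54, 65, 74, 80, 86, 90, 101, 110, 120, 128, 144, 152, 169, 172, 183]

Fragment lengths:
  9→15: 6 bp
  15→25: 10 bp
  25→36: 11 bp
  36→39: 3 bp
  39→46: 7 bp
  46→54: 8 bp
  54→65: 11 bp
  65→74: 9 bp
  74→80: 6 bp
  80→86: 6 bp
  86→90: 4 bp
  90→101: 11 bp
  101→110: 9 bp
  110→120: 10 bp
  120→128: 8 bp
  128→144: 16 bp
  144→152: 8 bp
  152→169: 17 bp
  169→172: 3 bp
  172→183: 11 bp
  183→9 (wrap): 185-183+9 = 11 bp

[3,3,4,6,6,6,7,8,8,8,9,9,10,10,11,11,11,11,11,16,17]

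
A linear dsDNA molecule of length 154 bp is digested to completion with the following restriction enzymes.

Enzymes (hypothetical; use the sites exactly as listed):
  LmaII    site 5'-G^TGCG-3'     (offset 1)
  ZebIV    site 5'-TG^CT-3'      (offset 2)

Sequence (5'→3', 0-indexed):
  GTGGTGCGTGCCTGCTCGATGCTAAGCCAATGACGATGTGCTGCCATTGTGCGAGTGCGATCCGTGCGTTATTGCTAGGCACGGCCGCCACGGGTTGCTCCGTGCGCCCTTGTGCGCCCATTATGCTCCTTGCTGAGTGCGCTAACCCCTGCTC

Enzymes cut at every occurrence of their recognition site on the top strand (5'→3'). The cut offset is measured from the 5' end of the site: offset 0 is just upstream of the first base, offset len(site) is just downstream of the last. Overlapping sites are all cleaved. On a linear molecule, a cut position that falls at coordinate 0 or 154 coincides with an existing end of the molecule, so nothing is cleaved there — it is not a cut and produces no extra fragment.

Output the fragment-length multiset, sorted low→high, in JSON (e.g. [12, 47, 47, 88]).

[3,4,5,5,6,7,7,9,9,10,10,10,13,14,19,23]

Per-enzyme occurrences:
  LmaII (GTGCG, off=1): starts [3, 48, 54, 63, 101, 111, 136] → cuts [4, 49, 55, 64, 102, 112, 137]
  ZebIV (TGCT, off=2): starts [12, 19, 38, 72, 95, 123, 130, 149] → cuts [14, 21, 40, 74, 97, 125, 132, 151]

All cut coordinates (distinct, sorted): [4, 14, 21, 40, 49, 55, 64, 74, 97, 102, 112, 125, 132, 137, 151]

Fragment lengths:
  [0,4): 4 bp
  [4,14): 10 bp
  [14,21): 7 bp
  [21,40): 19 bp
  [40,49): 9 bp
  [49,55): 6 bp
  [55,64): 9 bp
  [64,74): 10 bp
  [74,97): 23 bp
  [97,102): 5 bp
  [102,112): 10 bp
  [112,125): 13 bp
  [125,132): 7 bp
  [132,137): 5 bp
  [137,151): 14 bp
  [151,154): 3 bp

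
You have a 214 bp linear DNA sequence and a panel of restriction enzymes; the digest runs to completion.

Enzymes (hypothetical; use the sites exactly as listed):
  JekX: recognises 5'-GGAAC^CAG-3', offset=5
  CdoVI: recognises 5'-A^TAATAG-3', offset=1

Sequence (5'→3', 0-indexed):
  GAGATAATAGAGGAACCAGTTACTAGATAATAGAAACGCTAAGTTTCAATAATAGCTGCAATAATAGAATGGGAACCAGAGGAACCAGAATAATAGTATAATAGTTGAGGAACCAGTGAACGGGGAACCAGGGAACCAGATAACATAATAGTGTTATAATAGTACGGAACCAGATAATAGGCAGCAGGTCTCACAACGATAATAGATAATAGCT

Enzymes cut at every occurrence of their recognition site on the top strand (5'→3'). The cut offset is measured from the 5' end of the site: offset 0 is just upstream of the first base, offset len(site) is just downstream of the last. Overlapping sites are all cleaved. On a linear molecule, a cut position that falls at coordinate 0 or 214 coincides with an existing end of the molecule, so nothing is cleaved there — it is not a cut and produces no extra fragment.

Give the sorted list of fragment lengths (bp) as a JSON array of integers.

[4,4,5,7,8,8,8,9,9,11,11,12,12,14,15,15,15,22,25]

Site scan:
  JekX GGAACCAG/5: at [11, 71, 80, 108, 123, 131, 165] ⇒ [16, 76, 85, 113, 128, 136, 170]
  CdoVI ATAATAG/1: at [3, 26, 48, 60, 89, 97, 144, 155, 173, 198, 205] ⇒ [4, 27, 49, 61, 90, 98, 145, 156, 174, 199, 206]

All cut coordinates (distinct, sorted): [4, 16, 27, 49, 61, 76, 85, 90, 98, 113, 128, 136, 145, 156, 170, 174, 199, 206]

Fragments:
  [0,4): 4 bp
  [4,16): 12 bp
  [16,27): 11 bp
  [27,49): 22 bp
  [49,61): 12 bp
  [61,76): 15 bp
  [76,85): 9 bp
  [85,90): 5 bp
  [90,98): 8 bp
  [98,113): 15 bp
  [113,128): 15 bp
  [128,136): 8 bp
  [136,145): 9 bp
  [145,156): 11 bp
  [156,170): 14 bp
  [170,174): 4 bp
  [174,199): 25 bp
  [199,206): 7 bp
  [206,214): 8 bp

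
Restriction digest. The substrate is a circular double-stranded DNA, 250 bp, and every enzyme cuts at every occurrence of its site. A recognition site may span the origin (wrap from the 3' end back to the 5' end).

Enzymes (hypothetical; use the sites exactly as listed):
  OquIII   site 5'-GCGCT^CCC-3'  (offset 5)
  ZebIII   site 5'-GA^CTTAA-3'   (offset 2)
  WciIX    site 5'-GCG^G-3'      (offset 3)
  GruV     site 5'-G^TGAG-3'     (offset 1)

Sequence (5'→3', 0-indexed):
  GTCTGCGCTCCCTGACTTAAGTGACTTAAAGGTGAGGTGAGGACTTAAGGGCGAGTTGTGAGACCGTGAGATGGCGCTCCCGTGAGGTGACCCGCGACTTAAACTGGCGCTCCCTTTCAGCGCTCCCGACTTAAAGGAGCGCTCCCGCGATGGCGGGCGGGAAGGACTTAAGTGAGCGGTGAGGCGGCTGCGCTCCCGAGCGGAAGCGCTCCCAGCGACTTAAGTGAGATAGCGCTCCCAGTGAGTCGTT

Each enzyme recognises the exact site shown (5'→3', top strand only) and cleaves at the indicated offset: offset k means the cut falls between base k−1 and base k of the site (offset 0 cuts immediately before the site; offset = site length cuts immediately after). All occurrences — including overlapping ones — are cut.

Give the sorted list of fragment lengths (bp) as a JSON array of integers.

Per-enzyme occurrences:
  OquIII GCGCTCCC/5: at [4, 73, 106, 119, 138, 189, 205, 231] ⇒ [9, 78, 111, 124, 143, 194, 210, 236]
  ZebIII GACTTAA/2: at [13, 22, 41, 95, 127, 164, 216] ⇒ [15, 24, 43, 97, 129, 166, 218]
  WciIX GCGG/3: at [152, 156, 175, 183, 199] ⇒ [155, 159, 178, 186, 202]
  GruV GTGAG/1: at [31, 36, 57, 65, 81, 171, 178, 223, 240] ⇒ [32, 37, 58, 66, 82, 172, 179, 224, 241]

Pooled cuts: [9, 15, 24, 32, 37, 43, 58, 66, 78, 82, 97, 111, 124, 129, 143, 155, 159, 166, 172, 178, 179, 186, 194, 202, 210, 218, 224, 236, 241]

Fragment lengths:
  9→15: 6 bp
  15→24: 9 bp
  24→32: 8 bp
  32→37: 5 bp
  37→43: 6 bp
  43→58: 15 bp
  58→66: 8 bp
  66→78: 12 bp
  78→82: 4 bp
  82→97: 15 bp
  97→111: 14 bp
  111→124: 13 bp
  124→129: 5 bp
  129→143: 14 bp
  143→155: 12 bp
  155→159: 4 bp
  159→166: 7 bp
  166→172: 6 bp
  172→178: 6 bp
  178→179: 1 bp
  179→186: 7 bp
  186→194: 8 bp
  194→202: 8 bp
  202→210: 8 bp
  210→218: 8 bp
  218→224: 6 bp
  224→236: 12 bp
  236→241: 5 bp
  241→9 (wrap): 250-241+9 = 18 bp

[1,4,4,5,5,5,6,6,6,6,6,7,7,8,8,8,8,8,8,9,12,12,12,13,14,14,15,15,18]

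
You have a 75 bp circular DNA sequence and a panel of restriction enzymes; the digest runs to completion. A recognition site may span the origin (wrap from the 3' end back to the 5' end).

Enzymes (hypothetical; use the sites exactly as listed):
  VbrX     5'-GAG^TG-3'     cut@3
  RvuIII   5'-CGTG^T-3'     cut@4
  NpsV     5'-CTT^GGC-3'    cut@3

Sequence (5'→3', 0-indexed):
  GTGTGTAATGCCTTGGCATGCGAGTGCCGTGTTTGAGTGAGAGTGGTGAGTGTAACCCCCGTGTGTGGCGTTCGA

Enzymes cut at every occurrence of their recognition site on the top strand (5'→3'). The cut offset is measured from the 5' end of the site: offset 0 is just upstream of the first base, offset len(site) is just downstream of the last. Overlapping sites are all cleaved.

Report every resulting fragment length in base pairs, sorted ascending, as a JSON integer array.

[6,6,7,7,10,13,13,13]

Per-enzyme occurrences:
  VbrX GAGTG/3: at [21, 34, 40, 47, 73] ⇒ [1, 24, 37, 43, 50]
  RvuIII CGTGT/4: at [27, 59] ⇒ [31, 63]
  NpsV CTTGGC/3: at [11] ⇒ [14]

All cut coordinates (distinct, sorted): [1, 14, 24, 31, 37, 43, 50, 63]

Fragment lengths:
  1→14: 13 bp
  14→24: 10 bp
  24→31: 7 bp
  31→37: 6 bp
  37→43: 6 bp
  43→50: 7 bp
  50→63: 13 bp
  63→1 (wrap): 75-63+1 = 13 bp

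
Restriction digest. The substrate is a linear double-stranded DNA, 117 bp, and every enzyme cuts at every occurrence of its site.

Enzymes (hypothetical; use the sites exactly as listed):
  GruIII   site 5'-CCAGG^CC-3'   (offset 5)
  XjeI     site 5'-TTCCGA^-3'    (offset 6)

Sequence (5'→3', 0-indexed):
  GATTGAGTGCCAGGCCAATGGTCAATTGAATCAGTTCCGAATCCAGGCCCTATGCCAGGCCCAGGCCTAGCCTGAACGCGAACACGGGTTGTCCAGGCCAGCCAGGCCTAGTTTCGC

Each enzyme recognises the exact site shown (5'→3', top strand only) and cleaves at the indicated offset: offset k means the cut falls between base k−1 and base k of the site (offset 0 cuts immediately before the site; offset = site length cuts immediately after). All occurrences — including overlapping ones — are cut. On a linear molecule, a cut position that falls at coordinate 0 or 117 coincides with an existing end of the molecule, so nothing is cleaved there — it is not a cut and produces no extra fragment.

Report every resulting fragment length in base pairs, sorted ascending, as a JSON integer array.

Scan for sites:
  GruIII (CCAGGCC, off=5): starts [9, 42, 54, 60, 92, 101] → cuts [14, 47, 59, 65, 97, 106]
  XjeI (TTCCGA, off=6): starts [34] → cuts [40]

All cut coordinates (distinct, sorted): [14, 40, 47, 59, 65, 97, 106]

Fragments:
  [0,14): 14 bp
  [14,40): 26 bp
  [40,47): 7 bp
  [47,59): 12 bp
  [59,65): 6 bp
  [65,97): 32 bp
  [97,106): 9 bp
  [106,117): 11 bp

[6,7,9,11,12,14,26,32]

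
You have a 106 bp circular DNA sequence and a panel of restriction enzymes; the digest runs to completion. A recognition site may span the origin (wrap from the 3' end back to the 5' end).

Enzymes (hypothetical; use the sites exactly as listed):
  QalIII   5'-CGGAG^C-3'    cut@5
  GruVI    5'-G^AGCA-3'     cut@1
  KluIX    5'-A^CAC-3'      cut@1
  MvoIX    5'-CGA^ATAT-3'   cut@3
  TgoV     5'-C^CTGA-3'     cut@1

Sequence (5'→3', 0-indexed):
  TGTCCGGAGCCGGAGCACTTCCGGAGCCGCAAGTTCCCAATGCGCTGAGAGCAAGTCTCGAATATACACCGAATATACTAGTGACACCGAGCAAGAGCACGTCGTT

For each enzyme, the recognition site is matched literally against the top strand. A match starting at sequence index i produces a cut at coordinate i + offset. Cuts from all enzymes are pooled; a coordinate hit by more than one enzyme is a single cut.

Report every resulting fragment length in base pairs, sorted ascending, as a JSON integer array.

Site scan:
  QalIII (CGGAGC, off=5): starts [4, 10, 21] → cuts [9, 15, 26]
  GruVI (GAGCA, off=1): starts [12, 48, 88, 94] → cuts [13, 49, 89, 95]
  KluIX (ACAC, off=1): starts [65, 83] → cuts [66, 84]
  MvoIX (CGAATAT, off=3): starts [58, 69] → cuts [61, 72]
  TgoV (CCTGA, off=1): no sites

Pooled cuts: [9, 13, 15, 26, 49, 61, 66, 72, 84, 89, 95]

Fragment lengths:
  9→13: 4 bp
  13→15: 2 bp
  15→26: 11 bp
  26→49: 23 bp
  49→61: 12 bp
  61→66: 5 bp
  66→72: 6 bp
  72→84: 12 bp
  84→89: 5 bp
  89→95: 6 bp
  95→9 (wrap): 106-95+9 = 20 bp

[2,4,5,5,6,6,11,12,12,20,23]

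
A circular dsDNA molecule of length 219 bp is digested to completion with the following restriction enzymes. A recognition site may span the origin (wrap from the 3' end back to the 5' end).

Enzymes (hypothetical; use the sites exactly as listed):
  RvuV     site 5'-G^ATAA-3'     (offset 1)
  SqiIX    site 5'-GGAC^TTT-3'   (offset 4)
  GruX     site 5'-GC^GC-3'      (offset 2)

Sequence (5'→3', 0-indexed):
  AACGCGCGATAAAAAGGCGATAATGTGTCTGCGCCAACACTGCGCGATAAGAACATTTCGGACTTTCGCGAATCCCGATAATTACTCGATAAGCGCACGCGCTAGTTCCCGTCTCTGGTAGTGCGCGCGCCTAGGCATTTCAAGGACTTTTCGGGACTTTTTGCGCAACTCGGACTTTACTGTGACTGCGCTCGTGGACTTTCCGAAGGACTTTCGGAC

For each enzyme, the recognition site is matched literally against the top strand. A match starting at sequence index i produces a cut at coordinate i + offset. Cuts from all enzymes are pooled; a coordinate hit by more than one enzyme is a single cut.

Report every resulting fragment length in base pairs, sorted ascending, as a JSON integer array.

[2,2,3,3,6,6,7,10,10,11,11,11,11,12,13,13,14,14,17,19,24]

Scan for sites:
  RvuV GATAA/1: at [7, 18, 45, 76, 87] ⇒ [8, 19, 46, 77, 88]
  SqiIX GGACTTT/4: at [59, 143, 153, 171, 195, 207] ⇒ [63, 147, 157, 175, 199, 211]
  GruX GCGC/2: at [3, 30, 41, 92, 98, 122, 124, 126, 162, 187] ⇒ [5, 32, 43, 94, 100, 124, 126, 128, 164, 189]

All cut coordinates (distinct, sorted): [5, 8, 19, 32, 43, 46, 63, 77, 88, 94, 100, 124, 126, 128, 147, 157, 164, 175, 189, 199, 211]

Fragment lengths:
  5→8: 3 bp
  8→19: 11 bp
  19→32: 13 bp
  32→43: 11 bp
  43→46: 3 bp
  46→63: 17 bp
  63→77: 14 bp
  77→88: 11 bp
  88→94: 6 bp
  94→100: 6 bp
  100→124: 24 bp
  124→126: 2 bp
  126→128: 2 bp
  128→147: 19 bp
  147→157: 10 bp
  157→164: 7 bp
  164→175: 11 bp
  175→189: 14 bp
  189→199: 10 bp
  199→211: 12 bp
  211→5 (wrap): 219-211+5 = 13 bp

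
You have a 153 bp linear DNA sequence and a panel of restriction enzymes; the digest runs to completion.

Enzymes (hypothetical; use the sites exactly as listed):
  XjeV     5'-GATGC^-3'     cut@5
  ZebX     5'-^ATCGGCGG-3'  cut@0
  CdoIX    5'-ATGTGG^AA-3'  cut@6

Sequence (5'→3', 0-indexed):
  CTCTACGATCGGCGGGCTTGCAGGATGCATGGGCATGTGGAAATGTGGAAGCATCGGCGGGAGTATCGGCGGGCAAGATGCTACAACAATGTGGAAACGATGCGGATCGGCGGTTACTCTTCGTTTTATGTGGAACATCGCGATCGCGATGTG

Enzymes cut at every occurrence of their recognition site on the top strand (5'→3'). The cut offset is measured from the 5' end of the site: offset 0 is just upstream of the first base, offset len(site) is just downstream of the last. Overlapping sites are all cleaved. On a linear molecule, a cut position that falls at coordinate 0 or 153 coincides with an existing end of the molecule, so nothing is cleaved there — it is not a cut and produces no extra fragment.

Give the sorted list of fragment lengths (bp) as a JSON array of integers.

[2,4,7,8,9,12,12,13,17,20,21,28]

Site scan:
  XjeV (GATGC, off=5): starts [23, 76, 98] → cuts [28, 81, 103]
  ZebX (ATCGGCGG, off=0): starts [7, 52, 64, 105] → cuts [7, 52, 64, 105]
  CdoIX (ATGTGGAA, off=6): starts [34, 42, 88, 127] → cuts [40, 48, 94, 133]

Pooled cuts: [7, 28, 40, 48, 52, 64, 81, 94, 103, 105, 133]

Fragment lengths:
  [0,7): 7 bp
  [7,28): 21 bp
  [28,40): 12 bp
  [40,48): 8 bp
  [48,52): 4 bp
  [52,64): 12 bp
  [64,81): 17 bp
  [81,94): 13 bp
  [94,103): 9 bp
  [103,105): 2 bp
  [105,133): 28 bp
  [133,153): 20 bp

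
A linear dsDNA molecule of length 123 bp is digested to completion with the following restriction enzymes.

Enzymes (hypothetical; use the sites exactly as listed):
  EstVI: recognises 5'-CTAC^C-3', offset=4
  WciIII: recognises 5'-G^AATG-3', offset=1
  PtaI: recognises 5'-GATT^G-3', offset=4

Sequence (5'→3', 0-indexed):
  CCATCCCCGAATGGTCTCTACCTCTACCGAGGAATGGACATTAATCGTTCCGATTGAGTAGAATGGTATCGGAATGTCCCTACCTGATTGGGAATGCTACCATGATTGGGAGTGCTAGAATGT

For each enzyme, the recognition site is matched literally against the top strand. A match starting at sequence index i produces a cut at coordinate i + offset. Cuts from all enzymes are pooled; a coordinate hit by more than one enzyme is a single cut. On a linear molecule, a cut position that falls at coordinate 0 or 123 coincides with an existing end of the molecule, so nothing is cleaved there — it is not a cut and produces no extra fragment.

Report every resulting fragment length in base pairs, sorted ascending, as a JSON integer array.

Site scan:
  EstVI CTACC/4: at [17, 23, 79, 96] ⇒ [21, 27, 83, 100]
  WciIII GAATG/1: at [8, 31, 60, 71, 91, 117] ⇒ [9, 32, 61, 72, 92, 118]
  PtaI GATTG/4: at [51, 85, 103] ⇒ [55, 89, 107]

All cut coordinates (distinct, sorted): [9, 21, 27, 32, 55, 61, 72, 83, 89, 92, 100, 107, 118]

Fragments:
  [0,9): 9 bp
  [9,21): 12 bp
  [21,27): 6 bp
  [27,32): 5 bp
  [32,55): 23 bp
  [55,61): 6 bp
  [61,72): 11 bp
  [72,83): 11 bp
  [83,89): 6 bp
  [89,92): 3 bp
  [92,100): 8 bp
  [100,107): 7 bp
  [107,118): 11 bp
  [118,123): 5 bp

[3,5,5,6,6,6,7,8,9,11,11,11,12,23]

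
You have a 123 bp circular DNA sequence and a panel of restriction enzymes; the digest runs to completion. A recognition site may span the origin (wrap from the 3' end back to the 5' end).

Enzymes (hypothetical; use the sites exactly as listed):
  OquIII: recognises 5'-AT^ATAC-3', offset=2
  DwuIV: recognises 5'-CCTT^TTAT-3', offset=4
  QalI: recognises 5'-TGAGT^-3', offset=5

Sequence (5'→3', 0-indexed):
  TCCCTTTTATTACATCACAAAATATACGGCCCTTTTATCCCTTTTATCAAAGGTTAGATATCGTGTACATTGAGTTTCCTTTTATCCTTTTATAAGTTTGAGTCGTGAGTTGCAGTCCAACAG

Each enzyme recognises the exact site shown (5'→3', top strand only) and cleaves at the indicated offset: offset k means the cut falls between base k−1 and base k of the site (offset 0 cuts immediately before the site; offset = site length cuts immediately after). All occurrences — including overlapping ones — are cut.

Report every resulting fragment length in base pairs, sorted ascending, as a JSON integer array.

[6,7,8,9,11,14,17,19,32]

Scan for sites:
  OquIII (ATATAC, off=2): starts [21] → cuts [23]
  DwuIV (CCTTTTAT, off=4): starts [2, 30, 39, 77, 85] → cuts [6, 34, 43, 81, 89]
  QalI (TGAGT, off=5): starts [70, 98, 105] → cuts [75, 103, 110]

Pooled cuts: [6, 23, 34, 43, 75, 81, 89, 103, 110]

Fragments:
  6→23: 17 bp
  23→34: 11 bp
  34→43: 9 bp
  43→75: 32 bp
  75→81: 6 bp
  81→89: 8 bp
  89→103: 14 bp
  103→110: 7 bp
  110→6 (wrap): 123-110+6 = 19 bp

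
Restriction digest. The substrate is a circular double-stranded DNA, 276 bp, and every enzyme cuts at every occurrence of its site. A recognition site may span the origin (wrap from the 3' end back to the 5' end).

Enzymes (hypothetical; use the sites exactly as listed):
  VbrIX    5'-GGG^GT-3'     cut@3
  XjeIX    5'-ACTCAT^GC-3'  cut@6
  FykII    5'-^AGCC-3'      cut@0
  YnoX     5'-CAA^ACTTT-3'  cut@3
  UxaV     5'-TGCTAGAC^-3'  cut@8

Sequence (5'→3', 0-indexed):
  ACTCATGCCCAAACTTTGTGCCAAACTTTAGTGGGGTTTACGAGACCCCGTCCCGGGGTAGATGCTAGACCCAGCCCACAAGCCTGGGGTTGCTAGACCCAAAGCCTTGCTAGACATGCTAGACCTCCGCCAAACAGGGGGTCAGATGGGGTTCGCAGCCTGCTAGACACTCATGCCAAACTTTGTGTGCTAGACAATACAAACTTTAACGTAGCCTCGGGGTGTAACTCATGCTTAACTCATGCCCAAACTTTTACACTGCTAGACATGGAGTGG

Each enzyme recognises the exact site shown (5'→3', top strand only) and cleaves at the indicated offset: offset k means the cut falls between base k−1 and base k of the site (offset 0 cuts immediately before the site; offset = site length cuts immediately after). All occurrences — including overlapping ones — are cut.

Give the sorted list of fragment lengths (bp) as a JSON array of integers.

Scan for sites:
  VbrIX (GGGGT, off=3): starts [32, 54, 85, 137, 147, 218] → cuts [35, 57, 88, 140, 150, 221]
  XjeIX (ACTCATGC, off=6): starts [0, 168, 226, 237] → cuts [6, 174, 232, 243]
  FykII (AGCC, off=0): starts [72, 80, 102, 156, 212] → cuts [72, 80, 102, 156, 212]
  YnoX (CAAACTTT, off=3): starts [9, 21, 176, 199, 246] → cuts [12, 24, 179, 202, 249]
  UxaV (TGCTAGAC, off=8): starts [62, 90, 107, 116, 160, 187, 259] → cuts [70, 98, 115, 124, 168, 195, 267]

Pooled cuts: [6, 12, 24, 35, 57, 70, 72, 80, 88, 98, 102, 115, 124, 140, 150, 156, 168, 174, 179, 195, 202, 212, 221, 232, 243, 249, 267]

Fragments:
  6→12: 6 bp
  12→24: 12 bp
  24→35: 11 bp
  35→57: 22 bp
  57→70: 13 bp
  70→72: 2 bp
  72→80: 8 bp
  80→88: 8 bp
  88→98: 10 bp
  98→102: 4 bp
  102→115: 13 bp
  115→124: 9 bp
  124→140: 16 bp
  140→150: 10 bp
  150→156: 6 bp
  156→168: 12 bp
  168→174: 6 bp
  174→179: 5 bp
  179→195: 16 bp
  195→202: 7 bp
  202→212: 10 bp
  212→221: 9 bp
  221→232: 11 bp
  232→243: 11 bp
  243→249: 6 bp
  249→267: 18 bp
  267→6 (wrap): 276-267+6 = 15 bp

[2,4,5,6,6,6,6,7,8,8,9,9,10,10,10,11,11,11,12,12,13,13,15,16,16,18,22]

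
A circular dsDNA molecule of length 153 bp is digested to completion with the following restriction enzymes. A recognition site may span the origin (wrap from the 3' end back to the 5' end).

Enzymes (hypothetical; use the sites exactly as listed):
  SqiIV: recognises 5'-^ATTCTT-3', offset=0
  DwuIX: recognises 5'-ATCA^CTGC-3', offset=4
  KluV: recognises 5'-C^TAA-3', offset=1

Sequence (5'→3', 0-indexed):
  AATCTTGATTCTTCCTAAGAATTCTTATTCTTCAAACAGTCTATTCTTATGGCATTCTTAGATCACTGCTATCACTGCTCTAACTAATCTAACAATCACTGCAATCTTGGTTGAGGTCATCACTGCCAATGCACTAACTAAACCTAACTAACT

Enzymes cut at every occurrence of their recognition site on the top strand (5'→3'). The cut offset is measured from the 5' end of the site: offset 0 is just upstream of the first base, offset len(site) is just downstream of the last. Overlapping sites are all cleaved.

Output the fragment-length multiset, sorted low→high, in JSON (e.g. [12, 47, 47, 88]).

[4,4,4,4,5,5,6,6,6,8,8,9,9,11,12,12,16,24]

Per-enzyme occurrences:
  SqiIV ATTCTT/0: at [7, 20, 26, 42, 53] ⇒ [7, 20, 26, 42, 53]
  DwuIX ATCACTGC/4: at [61, 70, 94, 118] ⇒ [65, 74, 98, 122]
  KluV CTAA/1: at [14, 79, 83, 88, 133, 137, 143, 147, 151] ⇒ [15, 80, 84, 89, 134, 138, 144, 148, 152]

All cut coordinates (distinct, sorted): [7, 15, 20, 26, 42, 53, 65, 74, 80, 84, 89, 98, 122, 134, 138, 144, 148, 152]

Fragment lengths:
  7→15: 8 bp
  15→20: 5 bp
  20→26: 6 bp
  26→42: 16 bp
  42→53: 11 bp
  53→65: 12 bp
  65→74: 9 bp
  74→80: 6 bp
  80→84: 4 bp
  84→89: 5 bp
  89→98: 9 bp
  98→122: 24 bp
  122→134: 12 bp
  134→138: 4 bp
  138→144: 6 bp
  144→148: 4 bp
  148→152: 4 bp
  152→7 (wrap): 153-152+7 = 8 bp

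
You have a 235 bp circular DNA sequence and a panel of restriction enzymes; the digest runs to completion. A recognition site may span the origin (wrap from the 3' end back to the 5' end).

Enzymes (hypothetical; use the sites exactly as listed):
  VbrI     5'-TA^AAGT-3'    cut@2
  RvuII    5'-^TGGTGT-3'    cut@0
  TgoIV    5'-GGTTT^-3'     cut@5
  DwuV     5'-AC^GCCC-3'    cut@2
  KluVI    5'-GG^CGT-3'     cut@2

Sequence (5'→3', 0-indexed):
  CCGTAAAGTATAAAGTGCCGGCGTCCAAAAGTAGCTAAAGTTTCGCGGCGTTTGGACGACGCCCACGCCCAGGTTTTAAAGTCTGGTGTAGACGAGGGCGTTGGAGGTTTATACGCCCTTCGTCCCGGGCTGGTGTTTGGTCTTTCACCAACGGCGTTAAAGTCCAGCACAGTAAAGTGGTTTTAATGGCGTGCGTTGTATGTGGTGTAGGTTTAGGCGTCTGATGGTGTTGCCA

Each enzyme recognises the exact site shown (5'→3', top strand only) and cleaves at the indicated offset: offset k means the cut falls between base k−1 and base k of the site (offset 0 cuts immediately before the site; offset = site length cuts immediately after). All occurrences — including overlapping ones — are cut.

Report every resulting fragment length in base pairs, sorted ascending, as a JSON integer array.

[2,3,4,5,5,6,6,7,7,9,9,10,11,12,12,12,13,15,15,16,16,16,24]

Per-enzyme occurrences:
  VbrI TAAAGT/2: at [3, 10, 35, 76, 157, 172] ⇒ [5, 12, 37, 78, 159, 174]
  RvuII TGGTGT/0: at [83, 130, 202, 224] ⇒ [83, 130, 202, 224]
  TgoIV GGTTT/5: at [71, 105, 178, 209] ⇒ [76, 110, 183, 214]
  DwuV ACGCCC/2: at [58, 64, 112] ⇒ [60, 66, 114]
  KluVI GGCGT/2: at [19, 46, 96, 152, 187, 215] ⇒ [21, 48, 98, 154, 189, 217]

Pooled cuts: [5, 12, 21, 37, 48, 60, 66, 76, 78, 83, 98, 110, 114, 130, 154, 159, 174, 183, 189, 202, 214, 217, 224]

Fragments:
  5→12: 7 bp
  12→21: 9 bp
  21→37: 16 bp
  37→48: 11 bp
  48→60: 12 bp
  60→66: 6 bp
  66→76: 10 bp
  76→78: 2 bp
  78→83: 5 bp
  83→98: 15 bp
  98→110: 12 bp
  110→114: 4 bp
  114→130: 16 bp
  130→154: 24 bp
  154→159: 5 bp
  159→174: 15 bp
  174→183: 9 bp
  183→189: 6 bp
  189→202: 13 bp
  202→214: 12 bp
  214→217: 3 bp
  217→224: 7 bp
  224→5 (wrap): 235-224+5 = 16 bp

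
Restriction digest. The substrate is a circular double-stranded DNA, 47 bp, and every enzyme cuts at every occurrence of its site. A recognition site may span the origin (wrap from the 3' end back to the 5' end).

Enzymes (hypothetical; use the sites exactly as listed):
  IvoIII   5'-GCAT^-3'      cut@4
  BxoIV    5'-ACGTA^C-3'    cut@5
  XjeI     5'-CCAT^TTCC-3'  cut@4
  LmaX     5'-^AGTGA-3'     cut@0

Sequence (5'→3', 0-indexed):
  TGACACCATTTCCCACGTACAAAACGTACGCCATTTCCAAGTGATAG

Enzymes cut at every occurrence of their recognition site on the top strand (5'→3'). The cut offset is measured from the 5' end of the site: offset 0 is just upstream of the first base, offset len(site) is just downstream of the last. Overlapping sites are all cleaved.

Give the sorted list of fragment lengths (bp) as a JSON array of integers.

[5,6,6,9,10,11]

Scan for sites:
  IvoIII (GCAT, off=4): no sites
  BxoIV (ACGTAC, off=5): starts [14, 23] → cuts [19, 28]
  XjeI (CCATTTCC, off=4): starts [5, 30] → cuts [9, 34]
  LmaX (AGTGA, off=0): starts [39, 45] → cuts [39, 45]

All cut coordinates (distinct, sorted): [9, 19, 28, 34, 39, 45]

Fragments:
  9→19: 10 bp
  19→28: 9 bp
  28→34: 6 bp
  34→39: 5 bp
  39→45: 6 bp
  45→9 (wrap): 47-45+9 = 11 bp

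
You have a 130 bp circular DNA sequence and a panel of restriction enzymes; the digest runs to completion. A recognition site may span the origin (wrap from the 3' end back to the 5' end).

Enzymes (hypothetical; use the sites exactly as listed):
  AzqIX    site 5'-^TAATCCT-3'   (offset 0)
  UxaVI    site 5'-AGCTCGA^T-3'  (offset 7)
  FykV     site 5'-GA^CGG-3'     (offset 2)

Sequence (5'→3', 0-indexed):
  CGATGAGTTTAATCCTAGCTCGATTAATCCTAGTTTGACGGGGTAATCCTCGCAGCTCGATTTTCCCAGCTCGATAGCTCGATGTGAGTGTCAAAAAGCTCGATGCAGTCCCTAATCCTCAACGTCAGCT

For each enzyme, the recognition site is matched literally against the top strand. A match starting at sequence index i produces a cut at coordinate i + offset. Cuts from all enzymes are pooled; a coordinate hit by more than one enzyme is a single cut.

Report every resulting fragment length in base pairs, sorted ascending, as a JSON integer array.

Site scan:
  AzqIX TAATCCT/0: at [9, 24, 43, 112] ⇒ [9, 24, 43, 112]
  UxaVI AGCTCGAT/7: at [16, 53, 67, 75, 96, 126] ⇒ [3, 23, 60, 74, 82, 103]
  FykV GACGG/2: at [36] ⇒ [38]

Pooled cuts: [3, 9, 23, 24, 38, 43, 60, 74, 82, 103, 112]

Fragment lengths:
  3→9: 6 bp
  9→23: 14 bp
  23→24: 1 bp
  24→38: 14 bp
  38→43: 5 bp
  43→60: 17 bp
  60→74: 14 bp
  74→82: 8 bp
  82→103: 21 bp
  103→112: 9 bp
  112→3 (wrap): 130-112+3 = 21 bp

[1,5,6,8,9,14,14,14,17,21,21]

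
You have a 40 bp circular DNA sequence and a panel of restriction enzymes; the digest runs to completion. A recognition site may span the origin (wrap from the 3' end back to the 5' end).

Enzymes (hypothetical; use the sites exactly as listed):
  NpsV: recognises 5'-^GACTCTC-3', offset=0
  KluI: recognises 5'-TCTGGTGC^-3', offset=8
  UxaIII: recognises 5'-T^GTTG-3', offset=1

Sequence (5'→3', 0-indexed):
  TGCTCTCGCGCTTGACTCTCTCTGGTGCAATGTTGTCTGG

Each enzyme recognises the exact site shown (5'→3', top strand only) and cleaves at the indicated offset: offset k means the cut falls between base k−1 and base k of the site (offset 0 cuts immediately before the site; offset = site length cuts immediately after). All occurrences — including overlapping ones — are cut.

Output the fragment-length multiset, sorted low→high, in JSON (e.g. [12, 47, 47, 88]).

[3,10,12,15]

Per-enzyme occurrences:
  NpsV GACTCTC/0: at [13] ⇒ [13]
  KluI TCTGGTGC/8: at [20, 35] ⇒ [3, 28]
  UxaIII TGTTG/1: at [30] ⇒ [31]

All cut coordinates (distinct, sorted): [3, 13, 28, 31]

Fragments:
  3→13: 10 bp
  13→28: 15 bp
  28→31: 3 bp
  31→3 (wrap): 40-31+3 = 12 bp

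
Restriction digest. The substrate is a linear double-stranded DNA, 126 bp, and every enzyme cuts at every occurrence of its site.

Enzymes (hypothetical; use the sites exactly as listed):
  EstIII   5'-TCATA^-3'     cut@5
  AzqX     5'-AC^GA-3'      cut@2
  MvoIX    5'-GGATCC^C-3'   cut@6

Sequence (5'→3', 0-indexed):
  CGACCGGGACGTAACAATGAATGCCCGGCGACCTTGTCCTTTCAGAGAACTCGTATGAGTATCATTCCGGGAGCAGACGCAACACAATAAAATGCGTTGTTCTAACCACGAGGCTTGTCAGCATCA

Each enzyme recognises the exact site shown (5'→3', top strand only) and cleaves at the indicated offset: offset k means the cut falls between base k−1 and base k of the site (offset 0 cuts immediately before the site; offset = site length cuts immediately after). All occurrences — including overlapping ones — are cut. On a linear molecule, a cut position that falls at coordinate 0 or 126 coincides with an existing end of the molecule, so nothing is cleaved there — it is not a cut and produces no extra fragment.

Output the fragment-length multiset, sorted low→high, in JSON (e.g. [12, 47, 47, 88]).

[17,109]

Per-enzyme occurrences:
  EstIII (TCATA, off=5): no sites
  AzqX (ACGA, off=2): starts [107] → cuts [109]
  MvoIX (GGATCCC, off=6): no sites

Pooled cuts: [109]

Fragment lengths:
  [0,109): 109 bp
  [109,126): 17 bp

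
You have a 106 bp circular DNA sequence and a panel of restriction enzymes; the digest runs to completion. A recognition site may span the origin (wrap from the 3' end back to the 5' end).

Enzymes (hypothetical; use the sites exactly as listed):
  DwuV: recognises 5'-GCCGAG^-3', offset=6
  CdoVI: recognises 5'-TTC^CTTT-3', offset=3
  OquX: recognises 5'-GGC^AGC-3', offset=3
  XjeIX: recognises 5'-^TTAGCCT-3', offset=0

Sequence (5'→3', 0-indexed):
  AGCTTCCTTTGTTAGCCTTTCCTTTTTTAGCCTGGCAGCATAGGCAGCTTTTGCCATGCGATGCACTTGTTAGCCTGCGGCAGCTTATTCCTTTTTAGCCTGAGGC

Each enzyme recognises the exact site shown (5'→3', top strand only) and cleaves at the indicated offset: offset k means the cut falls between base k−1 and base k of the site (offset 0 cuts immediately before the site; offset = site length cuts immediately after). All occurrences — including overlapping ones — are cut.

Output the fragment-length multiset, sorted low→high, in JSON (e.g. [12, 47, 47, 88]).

[4,5,5,6,9,9,10,10,12,12,24]

Site scan:
  DwuV (GCCGAG, off=6): no sites
  CdoVI (TTCCTTT, off=3): starts [3, 18, 87] → cuts [6, 21, 90]
  OquX (GGCAGC, off=3): starts [33, 42, 78, 103] → cuts [0, 36, 45, 81]
  XjeIX (TTAGCCT, off=0): starts [11, 26, 69, 94] → cuts [11, 26, 69, 94]

All cut coordinates (distinct, sorted): [0, 6, 11, 21, 26, 36, 45, 69, 81, 90, 94]

Fragments:
  0→6: 6 bp
  6→11: 5 bp
  11→21: 10 bp
  21→26: 5 bp
  26→36: 10 bp
  36→45: 9 bp
  45→69: 24 bp
  69→81: 12 bp
  81→90: 9 bp
  90→94: 4 bp
  94→0 (wrap): 106-94+0 = 12 bp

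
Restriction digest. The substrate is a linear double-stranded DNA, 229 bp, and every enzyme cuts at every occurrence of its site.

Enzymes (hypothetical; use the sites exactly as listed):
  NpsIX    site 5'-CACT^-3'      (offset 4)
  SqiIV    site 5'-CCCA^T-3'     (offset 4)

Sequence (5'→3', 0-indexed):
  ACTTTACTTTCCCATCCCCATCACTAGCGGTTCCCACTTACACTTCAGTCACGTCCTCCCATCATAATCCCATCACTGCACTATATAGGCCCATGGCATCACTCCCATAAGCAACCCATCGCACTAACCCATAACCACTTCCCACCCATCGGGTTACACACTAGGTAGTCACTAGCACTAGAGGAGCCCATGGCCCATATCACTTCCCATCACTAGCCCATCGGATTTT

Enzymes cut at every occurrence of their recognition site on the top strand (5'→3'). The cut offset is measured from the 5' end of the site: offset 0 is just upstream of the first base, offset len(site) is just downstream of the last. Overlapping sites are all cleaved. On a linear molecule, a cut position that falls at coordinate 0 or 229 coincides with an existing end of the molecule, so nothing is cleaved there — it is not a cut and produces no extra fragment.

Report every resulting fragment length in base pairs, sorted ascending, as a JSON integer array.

[4,5,5,5,5,5,6,6,6,6,6,7,7,7,8,9,9,10,11,11,11,11,11,13,14,14,17]

Site scan:
  NpsIX (CACT, off=4): starts [21, 34, 40, 73, 78, 99, 121, 135, 158, 169, 175, 200, 210] → cuts [25, 38, 44, 77, 82, 103, 125, 139, 162, 173, 179, 204, 214]
  SqiIV (CCCAT, off=4): starts [10, 16, 57, 68, 89, 103, 114, 127, 144, 186, 193, 205, 216] → cuts [14, 20, 61, 72, 93, 107, 118, 131, 148, 190, 197, 209, 220]

Pooled cuts: [14, 20, 25, 38, 44, 61, 72, 77, 82, 93, 103, 107, 118, 125, 131, 139, 148, 162, 173, 179, 190, 197, 204, 209, 214, 220]

Fragments:
  [0,14): 14 bp
  [14,20): 6 bp
  [20,25): 5 bp
  [25,38): 13 bp
  [38,44): 6 bp
  [44,61): 17 bp
  [61,72): 11 bp
  [72,77): 5 bp
  [77,82): 5 bp
  [82,93): 11 bp
  [93,103): 10 bp
  [103,107): 4 bp
  [107,118): 11 bp
  [118,125): 7 bp
  [125,131): 6 bp
  [131,139): 8 bp
  [139,148): 9 bp
  [148,162): 14 bp
  [162,173): 11 bp
  [173,179): 6 bp
  [179,190): 11 bp
  [190,197): 7 bp
  [197,204): 7 bp
  [204,209): 5 bp
  [209,214): 5 bp
  [214,220): 6 bp
  [220,229): 9 bp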